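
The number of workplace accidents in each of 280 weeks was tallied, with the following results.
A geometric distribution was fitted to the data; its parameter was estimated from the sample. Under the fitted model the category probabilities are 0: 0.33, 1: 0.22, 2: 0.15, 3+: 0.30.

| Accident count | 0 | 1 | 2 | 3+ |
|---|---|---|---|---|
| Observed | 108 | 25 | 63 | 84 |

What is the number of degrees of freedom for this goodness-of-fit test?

There are k = 4 categories and 1 parameter estimated from the data, so df = 4 − 1 − 1 = 2.

2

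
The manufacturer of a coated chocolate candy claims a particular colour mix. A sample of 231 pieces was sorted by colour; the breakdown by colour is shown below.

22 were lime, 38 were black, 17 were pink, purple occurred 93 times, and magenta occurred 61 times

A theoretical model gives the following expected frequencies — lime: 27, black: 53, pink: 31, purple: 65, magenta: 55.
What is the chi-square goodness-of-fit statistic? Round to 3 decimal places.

cat          O        E   (O−E)²/E
lime        22       27     0.9259
black       38       53     4.2453
pink        17       31     6.3226
purple      93       65    12.0615
magenta     61       55     0.6545
Sum = 24.210

24.210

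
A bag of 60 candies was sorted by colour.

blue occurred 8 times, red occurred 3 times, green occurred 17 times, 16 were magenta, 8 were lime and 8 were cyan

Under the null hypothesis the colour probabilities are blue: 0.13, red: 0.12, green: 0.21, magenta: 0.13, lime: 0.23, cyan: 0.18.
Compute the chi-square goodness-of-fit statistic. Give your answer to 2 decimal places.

15.78

Expected counts E_i = n·p_i: 60×0.13 = 7.8, 60×0.12 = 7.2, 60×0.21 = 12.6, 60×0.13 = 7.8, 60×0.23 = 13.8, 60×0.18 = 10.8.
χ² = (8−7.8)²/7.8 + (3−7.2)²/7.2 + (17−12.6)²/12.6 + (16−7.8)²/7.8 + (8−13.8)²/13.8 + (8−10.8)²/10.8
   = 0.005 + 2.450 + 1.537 + 8.621 + 2.438 + 0.726
Sum = 15.78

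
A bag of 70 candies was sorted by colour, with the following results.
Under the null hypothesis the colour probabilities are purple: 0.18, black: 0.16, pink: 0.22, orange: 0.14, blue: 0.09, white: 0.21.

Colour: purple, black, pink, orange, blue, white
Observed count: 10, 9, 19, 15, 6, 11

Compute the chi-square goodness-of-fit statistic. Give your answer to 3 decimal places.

Expected counts E_i = n·p_i: 70×0.18 = 12.6, 70×0.16 = 11.2, 70×0.22 = 15.4, 70×0.14 = 9.8, 70×0.09 = 6.3, 70×0.21 = 14.7.
cat         O        E   (O−E)²/E
purple     10     12.6     0.5365
black       9     11.2     0.4321
pink       19     15.4     0.8416
orange     15      9.8     2.7592
blue        6      6.3     0.0143
white      11     14.7     0.9313
Sum = 5.515

5.515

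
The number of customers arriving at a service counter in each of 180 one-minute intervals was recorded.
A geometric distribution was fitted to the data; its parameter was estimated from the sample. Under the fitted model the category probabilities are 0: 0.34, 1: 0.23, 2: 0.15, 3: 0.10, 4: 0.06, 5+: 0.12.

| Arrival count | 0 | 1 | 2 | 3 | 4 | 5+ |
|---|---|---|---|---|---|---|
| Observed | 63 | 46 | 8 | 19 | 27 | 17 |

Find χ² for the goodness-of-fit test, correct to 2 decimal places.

Expected counts E_i = n·p_i: 180×0.34 = 61.2, 180×0.23 = 41.4, 180×0.15 = 27, 180×0.10 = 18, 180×0.06 = 10.8, 180×0.12 = 21.6.
χ² = (63−61.2)²/61.2 + (46−41.4)²/41.4 + (8−27)²/27 + (19−18)²/18 + (27−10.8)²/10.8 + (17−21.6)²/21.6
   = 0.053 + 0.511 + 13.370 + 0.056 + 24.300 + 0.980
Sum = 39.27

39.27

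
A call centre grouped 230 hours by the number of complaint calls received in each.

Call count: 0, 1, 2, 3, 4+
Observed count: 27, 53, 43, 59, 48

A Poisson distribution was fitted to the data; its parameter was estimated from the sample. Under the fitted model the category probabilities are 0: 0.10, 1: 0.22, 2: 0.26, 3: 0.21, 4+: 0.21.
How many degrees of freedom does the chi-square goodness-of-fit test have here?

There are k = 5 categories and 1 parameter estimated from the data, so df = 5 − 1 − 1 = 3.

3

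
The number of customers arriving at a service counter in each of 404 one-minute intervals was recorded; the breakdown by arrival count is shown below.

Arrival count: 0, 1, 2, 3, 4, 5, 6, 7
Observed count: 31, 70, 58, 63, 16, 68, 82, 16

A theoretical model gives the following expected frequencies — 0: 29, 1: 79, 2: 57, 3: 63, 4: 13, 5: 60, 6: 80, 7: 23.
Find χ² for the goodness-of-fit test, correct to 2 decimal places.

5.12

0: (31 − 29)²/29 = 4/29 = 0.138
1: (70 − 79)²/79 = 81/79 = 1.025
2: (58 − 57)²/57 = 1/57 = 0.018
3: (63 − 63)²/63 = 0/63 = 0.000
4: (16 − 13)²/13 = 9/13 = 0.692
5: (68 − 60)²/60 = 64/60 = 1.067
6: (82 − 80)²/80 = 4/80 = 0.050
7: (16 − 23)²/23 = 49/23 = 2.130
Sum = 5.12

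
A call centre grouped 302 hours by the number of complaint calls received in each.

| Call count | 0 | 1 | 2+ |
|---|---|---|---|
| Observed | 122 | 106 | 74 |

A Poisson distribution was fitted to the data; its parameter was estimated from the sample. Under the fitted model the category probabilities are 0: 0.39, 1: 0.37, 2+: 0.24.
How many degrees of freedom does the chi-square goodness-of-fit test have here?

There are k = 3 categories and 1 parameter estimated from the data, so df = 3 − 1 − 1 = 1.

1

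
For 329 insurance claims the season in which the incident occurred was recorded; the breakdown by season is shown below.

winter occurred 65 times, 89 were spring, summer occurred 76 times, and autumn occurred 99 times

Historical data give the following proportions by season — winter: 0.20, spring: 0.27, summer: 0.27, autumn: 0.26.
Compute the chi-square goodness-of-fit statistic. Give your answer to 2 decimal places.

3.98

Expected counts E_i = n·p_i: 329×0.20 = 65.8, 329×0.27 = 88.83, 329×0.27 = 88.83, 329×0.26 = 85.54.
winter: (65 − 65.8)²/65.8 = 0.64/65.8 = 0.010
spring: (89 − 88.83)²/88.83 = 0.0289/88.83 = 0.000
summer: (76 − 88.83)²/88.83 = 164.6089/88.83 = 1.853
autumn: (99 − 85.54)²/85.54 = 181.1716/85.54 = 2.118
Sum = 3.98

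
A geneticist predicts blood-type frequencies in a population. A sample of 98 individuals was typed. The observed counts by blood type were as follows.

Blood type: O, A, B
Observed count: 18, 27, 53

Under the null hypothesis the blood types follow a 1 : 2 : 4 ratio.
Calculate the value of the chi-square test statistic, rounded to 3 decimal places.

Ratio total = 7. Expected counts: 98×1/7 = 14, 98×2/7 = 28, 98×4/7 = 56.
cat         O        E   (O−E)²/E
O          18       14     1.1429
A          27       28     0.0357
B          53       56     0.1607
Sum = 1.339

1.339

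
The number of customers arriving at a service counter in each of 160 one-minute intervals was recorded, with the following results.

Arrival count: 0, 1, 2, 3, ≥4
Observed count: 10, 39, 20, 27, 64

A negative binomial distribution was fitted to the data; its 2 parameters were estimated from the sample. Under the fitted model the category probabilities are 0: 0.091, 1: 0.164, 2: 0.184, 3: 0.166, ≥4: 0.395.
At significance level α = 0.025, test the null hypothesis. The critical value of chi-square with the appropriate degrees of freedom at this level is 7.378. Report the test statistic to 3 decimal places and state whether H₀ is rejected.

10.677; reject

Expected counts E_i = n·p_i: 160×0.091 = 14.56, 160×0.164 = 26.24, 160×0.184 = 29.44, 160×0.166 = 26.56, 160×0.395 = 63.2.
0: (10 − 14.56)²/14.56 = 20.7936/14.56 = 1.4281
1: (39 − 26.24)²/26.24 = 162.8176/26.24 = 6.2049
2: (20 − 29.44)²/29.44 = 89.1136/29.44 = 3.0270
3: (27 − 26.56)²/26.56 = 0.1936/26.56 = 0.0073
≥4: (64 − 63.2)²/63.2 = 0.64/63.2 = 0.0101
Sum = 10.677
df = 2. Since 10.677 > 7.378, we reject H₀.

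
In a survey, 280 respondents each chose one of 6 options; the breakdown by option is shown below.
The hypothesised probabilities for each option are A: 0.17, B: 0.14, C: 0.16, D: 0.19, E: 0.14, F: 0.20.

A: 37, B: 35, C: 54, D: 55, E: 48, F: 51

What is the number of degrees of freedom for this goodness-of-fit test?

There are k = 6 categories and no parameters were estimated from the data, so df = 6 − 1 = 5.

5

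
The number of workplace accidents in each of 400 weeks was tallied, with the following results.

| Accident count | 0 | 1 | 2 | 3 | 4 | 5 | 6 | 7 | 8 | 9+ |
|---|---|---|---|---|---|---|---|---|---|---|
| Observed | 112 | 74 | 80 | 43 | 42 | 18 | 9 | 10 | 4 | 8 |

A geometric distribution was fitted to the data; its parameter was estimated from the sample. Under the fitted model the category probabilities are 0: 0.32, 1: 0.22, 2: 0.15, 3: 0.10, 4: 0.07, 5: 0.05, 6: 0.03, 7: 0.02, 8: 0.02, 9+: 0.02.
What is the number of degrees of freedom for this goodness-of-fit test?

8

There are k = 10 categories and 1 parameter estimated from the data, so df = 10 − 1 − 1 = 8.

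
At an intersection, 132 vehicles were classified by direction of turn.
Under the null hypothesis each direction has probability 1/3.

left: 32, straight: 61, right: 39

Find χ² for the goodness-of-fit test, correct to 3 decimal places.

Expected count for each of the 3 categories: 132/3 = 44.
cat           O        E   (O−E)²/E
left         32       44     3.2727
straight     61       44     6.5682
right        39       44     0.5682
Sum = 10.409

10.409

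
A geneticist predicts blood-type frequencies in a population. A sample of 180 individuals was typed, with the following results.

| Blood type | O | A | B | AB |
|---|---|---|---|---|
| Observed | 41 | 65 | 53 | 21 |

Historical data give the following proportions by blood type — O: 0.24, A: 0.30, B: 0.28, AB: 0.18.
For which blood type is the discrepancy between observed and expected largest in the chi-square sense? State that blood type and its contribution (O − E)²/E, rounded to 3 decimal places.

AB, 4.011

Expected counts E_i = n·p_i: 180×0.24 = 43.2, 180×0.30 = 54, 180×0.28 = 50.4, 180×0.18 = 32.4.
O: (41 − 43.2)²/43.2 = 4.84/43.2 = 0.1120
A: (65 − 54)²/54 = 121/54 = 2.2407
B: (53 − 50.4)²/50.4 = 6.76/50.4 = 0.1341
AB: (21 − 32.4)²/32.4 = 129.96/32.4 = 4.0111
The largest term is for AB: 4.011.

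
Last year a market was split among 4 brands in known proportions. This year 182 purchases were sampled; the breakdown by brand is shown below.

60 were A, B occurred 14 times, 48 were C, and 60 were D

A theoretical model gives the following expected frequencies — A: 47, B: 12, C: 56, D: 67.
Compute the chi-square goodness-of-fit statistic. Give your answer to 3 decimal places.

5.803

cat         O        E   (O−E)²/E
A          60       47     3.5957
B          14       12     0.3333
C          48       56     1.1429
D          60       67     0.7313
Sum = 5.803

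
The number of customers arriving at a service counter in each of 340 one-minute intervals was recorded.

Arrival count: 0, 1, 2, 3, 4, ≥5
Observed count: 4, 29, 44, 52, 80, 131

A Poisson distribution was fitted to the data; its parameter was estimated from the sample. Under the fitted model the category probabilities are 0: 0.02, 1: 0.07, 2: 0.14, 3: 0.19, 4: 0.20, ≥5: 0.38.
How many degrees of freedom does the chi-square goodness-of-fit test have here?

There are k = 6 categories and 1 parameter estimated from the data, so df = 6 − 1 − 1 = 4.

4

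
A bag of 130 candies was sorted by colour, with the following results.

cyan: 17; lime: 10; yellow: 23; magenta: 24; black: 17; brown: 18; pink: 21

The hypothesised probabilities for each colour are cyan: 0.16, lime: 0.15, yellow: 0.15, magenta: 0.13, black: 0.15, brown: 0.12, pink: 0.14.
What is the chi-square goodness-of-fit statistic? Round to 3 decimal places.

10.054

Expected counts E_i = n·p_i: 130×0.16 = 20.8, 130×0.15 = 19.5, 130×0.15 = 19.5, 130×0.13 = 16.9, 130×0.15 = 19.5, 130×0.12 = 15.6, 130×0.14 = 18.2.
cat          O        E   (O−E)²/E
cyan        17     20.8     0.6942
lime        10     19.5     4.6282
yellow      23     19.5     0.6282
magenta     24     16.9     2.9828
black       17     19.5     0.3205
brown       18     15.6     0.3692
pink        21     18.2     0.4308
Sum = 10.054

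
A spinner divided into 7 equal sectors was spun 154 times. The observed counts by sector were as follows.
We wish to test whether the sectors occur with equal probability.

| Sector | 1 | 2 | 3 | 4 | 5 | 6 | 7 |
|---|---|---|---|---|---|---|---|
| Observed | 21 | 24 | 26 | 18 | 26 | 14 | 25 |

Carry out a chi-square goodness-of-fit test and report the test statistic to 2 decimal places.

5.73

Expected count for each of the 7 categories: 154/7 = 22.
χ² = (21−22)²/22 + (24−22)²/22 + (26−22)²/22 + (18−22)²/22 + (26−22)²/22 + (14−22)²/22 + (25−22)²/22
   = 0.045 + 0.182 + 0.727 + 0.727 + 0.727 + 2.909 + 0.409
Sum = 5.73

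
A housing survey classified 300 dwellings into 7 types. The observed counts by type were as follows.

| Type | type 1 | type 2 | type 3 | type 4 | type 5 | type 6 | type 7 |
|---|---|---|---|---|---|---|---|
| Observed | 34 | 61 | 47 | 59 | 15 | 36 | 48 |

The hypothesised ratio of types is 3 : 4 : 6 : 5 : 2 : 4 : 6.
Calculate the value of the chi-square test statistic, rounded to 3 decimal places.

20.045

Ratio total = 30. Expected counts: 300×3/30 = 30, 300×4/30 = 40, 300×6/30 = 60, 300×5/30 = 50, 300×2/30 = 20, 300×4/30 = 40, 300×6/30 = 60.
χ² = (34−30)²/30 + (61−40)²/40 + (47−60)²/60 + (59−50)²/50 + (15−20)²/20 + (36−40)²/40 + (48−60)²/60
   = 0.5333 + 11.0250 + 2.8167 + 1.6200 + 1.2500 + 0.4000 + 2.4000
Sum = 20.045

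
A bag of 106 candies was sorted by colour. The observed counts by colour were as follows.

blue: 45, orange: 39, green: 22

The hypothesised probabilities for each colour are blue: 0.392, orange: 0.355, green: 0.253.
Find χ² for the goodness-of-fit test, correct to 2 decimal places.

Expected counts E_i = n·p_i: 106×0.392 = 41.552, 106×0.355 = 37.63, 106×0.253 = 26.818.
χ² = (45−41.552)²/41.552 + (39−37.63)²/37.63 + (22−26.818)²/26.818
   = 0.286 + 0.050 + 0.866
Sum = 1.20

1.20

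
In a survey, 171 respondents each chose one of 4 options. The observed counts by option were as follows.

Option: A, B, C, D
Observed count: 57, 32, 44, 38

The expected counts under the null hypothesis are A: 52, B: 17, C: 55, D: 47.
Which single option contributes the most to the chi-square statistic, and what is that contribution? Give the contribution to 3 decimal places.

χ² = (57−52)²/52 + (32−17)²/17 + (44−55)²/55 + (38−47)²/47
   = 0.4808 + 13.2353 + 2.2000 + 1.7234
The largest term is for B: 13.235.

B, 13.235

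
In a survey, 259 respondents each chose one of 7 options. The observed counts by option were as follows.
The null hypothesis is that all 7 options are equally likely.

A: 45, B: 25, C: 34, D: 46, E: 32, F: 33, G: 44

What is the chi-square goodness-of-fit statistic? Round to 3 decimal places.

10.486

Expected count for each of the 7 categories: 259/7 = 37.
cat         O        E   (O−E)²/E
A          45       37     1.7297
B          25       37     3.8919
C          34       37     0.2432
D          46       37     2.1892
E          32       37     0.6757
F          33       37     0.4324
G          44       37     1.3243
Sum = 10.486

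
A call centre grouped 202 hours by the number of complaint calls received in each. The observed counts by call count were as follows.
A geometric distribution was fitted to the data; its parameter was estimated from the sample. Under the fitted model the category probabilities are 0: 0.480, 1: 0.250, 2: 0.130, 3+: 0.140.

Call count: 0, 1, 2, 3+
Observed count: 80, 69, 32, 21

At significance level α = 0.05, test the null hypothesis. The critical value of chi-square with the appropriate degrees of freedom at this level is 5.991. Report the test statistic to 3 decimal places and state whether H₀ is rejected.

12.873; reject

Expected counts E_i = n·p_i: 202×0.480 = 96.96, 202×0.250 = 50.5, 202×0.130 = 26.26, 202×0.140 = 28.28.
χ² = (80−96.96)²/96.96 + (69−50.5)²/50.5 + (32−26.26)²/26.26 + (21−28.28)²/28.28
   = 2.9666 + 6.7772 + 1.2547 + 1.8741
Sum = 12.873
df = 2. Since 12.873 > 5.991, we reject H₀.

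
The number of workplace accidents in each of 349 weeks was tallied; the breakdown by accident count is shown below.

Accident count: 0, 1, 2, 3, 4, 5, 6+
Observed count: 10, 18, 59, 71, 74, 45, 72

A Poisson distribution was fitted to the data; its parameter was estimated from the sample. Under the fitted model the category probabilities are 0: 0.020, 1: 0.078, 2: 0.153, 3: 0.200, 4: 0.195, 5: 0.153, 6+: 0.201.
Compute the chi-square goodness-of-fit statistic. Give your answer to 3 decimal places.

6.928

Expected counts E_i = n·p_i: 349×0.020 = 6.98, 349×0.078 = 27.222, 349×0.153 = 53.397, 349×0.200 = 69.8, 349×0.195 = 68.055, 349×0.153 = 53.397, 349×0.201 = 70.149.
cat         O        E   (O−E)²/E
0          10     6.98     1.3066
1          18   27.222     3.1241
2          59   53.397     0.5879
3          71     69.8     0.0206
4          74   68.055     0.5193
5          45   53.397     1.3205
6+         72   70.149     0.0488
Sum = 6.928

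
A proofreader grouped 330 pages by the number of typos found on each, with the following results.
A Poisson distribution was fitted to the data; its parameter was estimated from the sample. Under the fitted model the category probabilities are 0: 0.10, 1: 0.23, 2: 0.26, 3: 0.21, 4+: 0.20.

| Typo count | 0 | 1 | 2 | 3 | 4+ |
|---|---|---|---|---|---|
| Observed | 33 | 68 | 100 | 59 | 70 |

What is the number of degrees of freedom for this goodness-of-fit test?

3

There are k = 5 categories and 1 parameter estimated from the data, so df = 5 − 1 − 1 = 3.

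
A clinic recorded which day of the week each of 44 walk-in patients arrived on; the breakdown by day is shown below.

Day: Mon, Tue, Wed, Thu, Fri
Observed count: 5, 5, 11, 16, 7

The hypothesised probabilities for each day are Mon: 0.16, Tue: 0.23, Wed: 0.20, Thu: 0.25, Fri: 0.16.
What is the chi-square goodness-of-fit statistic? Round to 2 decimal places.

6.00

Expected counts E_i = n·p_i: 44×0.16 = 7.04, 44×0.23 = 10.12, 44×0.20 = 8.8, 44×0.25 = 11, 44×0.16 = 7.04.
χ² = (5−7.04)²/7.04 + (5−10.12)²/10.12 + (11−8.8)²/8.8 + (16−11)²/11 + (7−7.04)²/7.04
   = 0.591 + 2.590 + 0.550 + 2.273 + 0.000
Sum = 6.00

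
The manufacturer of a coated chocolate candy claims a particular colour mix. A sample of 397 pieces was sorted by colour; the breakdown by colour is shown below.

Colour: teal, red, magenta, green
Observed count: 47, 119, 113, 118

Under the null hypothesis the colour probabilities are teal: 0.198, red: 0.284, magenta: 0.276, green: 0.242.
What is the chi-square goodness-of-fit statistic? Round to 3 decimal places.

Expected counts E_i = n·p_i: 397×0.198 = 78.606, 397×0.284 = 112.748, 397×0.276 = 109.572, 397×0.242 = 96.074.
cat          O        E   (O−E)²/E
teal        47   78.606    12.7082
red        119  112.748     0.3467
magenta    113  109.572     0.1072
green      118   96.074     5.0039
Sum = 18.166

18.166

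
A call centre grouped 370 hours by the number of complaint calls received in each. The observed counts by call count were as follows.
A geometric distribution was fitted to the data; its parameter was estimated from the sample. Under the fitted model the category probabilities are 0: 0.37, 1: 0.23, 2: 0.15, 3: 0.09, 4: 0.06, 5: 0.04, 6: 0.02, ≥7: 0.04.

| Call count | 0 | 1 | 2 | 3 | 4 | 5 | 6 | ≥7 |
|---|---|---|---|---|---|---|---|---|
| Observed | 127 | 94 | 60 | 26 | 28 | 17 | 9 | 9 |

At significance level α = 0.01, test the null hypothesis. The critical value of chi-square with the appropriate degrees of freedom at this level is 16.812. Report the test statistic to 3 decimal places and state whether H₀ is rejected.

Expected counts E_i = n·p_i: 370×0.37 = 136.9, 370×0.23 = 85.1, 370×0.15 = 55.5, 370×0.09 = 33.3, 370×0.06 = 22.2, 370×0.04 = 14.8, 370×0.02 = 7.4, 370×0.04 = 14.8.
cat         O        E   (O−E)²/E
0         127    136.9     0.7159
1          94     85.1     0.9308
2          60     55.5     0.3649
3          26     33.3     1.6003
4          28     22.2     1.5153
5          17     14.8     0.3270
6           9      7.4     0.3459
≥7          9     14.8     2.2730
Sum = 8.073
df = 6. Since 8.073 < 16.812, we do not reject H₀.

8.073; do not reject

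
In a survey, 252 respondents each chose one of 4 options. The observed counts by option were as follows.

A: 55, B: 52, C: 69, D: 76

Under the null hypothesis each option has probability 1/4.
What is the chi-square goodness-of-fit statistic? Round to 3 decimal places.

Expected count for each of the 4 categories: 252/4 = 63.
A: (55 − 63)²/63 = 64/63 = 1.0159
B: (52 − 63)²/63 = 121/63 = 1.9206
C: (69 − 63)²/63 = 36/63 = 0.5714
D: (76 − 63)²/63 = 169/63 = 2.6825
Sum = 6.190

6.190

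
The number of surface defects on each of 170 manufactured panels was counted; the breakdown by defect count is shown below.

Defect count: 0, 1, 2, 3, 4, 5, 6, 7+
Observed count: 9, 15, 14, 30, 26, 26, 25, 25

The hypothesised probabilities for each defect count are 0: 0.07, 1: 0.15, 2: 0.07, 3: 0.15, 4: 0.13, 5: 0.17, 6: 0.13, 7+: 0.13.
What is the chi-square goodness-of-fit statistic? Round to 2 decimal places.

7.94

Expected counts E_i = n·p_i: 170×0.07 = 11.9, 170×0.15 = 25.5, 170×0.07 = 11.9, 170×0.15 = 25.5, 170×0.13 = 22.1, 170×0.17 = 28.9, 170×0.13 = 22.1, 170×0.13 = 22.1.
0: (9 − 11.9)²/11.9 = 8.41/11.9 = 0.707
1: (15 − 25.5)²/25.5 = 110.25/25.5 = 4.324
2: (14 − 11.9)²/11.9 = 4.41/11.9 = 0.371
3: (30 − 25.5)²/25.5 = 20.25/25.5 = 0.794
4: (26 − 22.1)²/22.1 = 15.21/22.1 = 0.688
5: (26 − 28.9)²/28.9 = 8.41/28.9 = 0.291
6: (25 − 22.1)²/22.1 = 8.41/22.1 = 0.381
7+: (25 − 22.1)²/22.1 = 8.41/22.1 = 0.381
Sum = 7.94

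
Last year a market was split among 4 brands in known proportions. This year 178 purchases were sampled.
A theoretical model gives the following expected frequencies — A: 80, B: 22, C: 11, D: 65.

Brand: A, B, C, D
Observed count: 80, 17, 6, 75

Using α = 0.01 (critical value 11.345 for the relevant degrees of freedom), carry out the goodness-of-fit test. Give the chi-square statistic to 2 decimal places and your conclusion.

4.95; do not reject

χ² = (80−80)²/80 + (17−22)²/22 + (6−11)²/11 + (75−65)²/65
   = 0.000 + 1.136 + 2.273 + 1.538
Sum = 4.95
df = 3. Since 4.95 < 11.345, we do not reject H₀.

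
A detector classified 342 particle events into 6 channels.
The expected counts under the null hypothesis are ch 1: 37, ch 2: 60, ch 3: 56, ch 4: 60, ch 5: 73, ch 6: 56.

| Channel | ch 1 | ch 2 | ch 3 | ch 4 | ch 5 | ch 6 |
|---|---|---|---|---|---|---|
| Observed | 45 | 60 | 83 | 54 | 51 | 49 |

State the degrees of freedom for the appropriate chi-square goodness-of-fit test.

There are k = 6 categories and no parameters were estimated from the data, so df = 6 − 1 = 5.

5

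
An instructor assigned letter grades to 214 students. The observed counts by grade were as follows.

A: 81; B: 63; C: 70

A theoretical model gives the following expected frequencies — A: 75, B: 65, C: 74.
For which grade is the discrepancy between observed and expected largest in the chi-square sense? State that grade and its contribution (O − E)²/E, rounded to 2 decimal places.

A, 0.48

cat         O        E   (O−E)²/E
A          81       75      0.480
B          63       65      0.062
C          70       74      0.216
The largest term is for A: 0.48.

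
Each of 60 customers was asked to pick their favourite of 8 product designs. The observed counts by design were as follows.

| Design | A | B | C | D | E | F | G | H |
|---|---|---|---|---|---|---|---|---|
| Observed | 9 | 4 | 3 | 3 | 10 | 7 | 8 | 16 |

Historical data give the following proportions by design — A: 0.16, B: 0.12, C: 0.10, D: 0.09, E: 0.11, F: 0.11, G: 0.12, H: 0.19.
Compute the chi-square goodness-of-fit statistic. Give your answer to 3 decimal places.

Expected counts E_i = n·p_i: 60×0.16 = 9.6, 60×0.12 = 7.2, 60×0.10 = 6, 60×0.09 = 5.4, 60×0.11 = 6.6, 60×0.11 = 6.6, 60×0.12 = 7.2, 60×0.19 = 11.4.
χ² = (9−9.6)²/9.6 + (4−7.2)²/7.2 + (3−6)²/6 + (3−5.4)²/5.4 + (10−6.6)²/6.6 + (7−6.6)²/6.6 + (8−7.2)²/7.2 + (16−11.4)²/11.4
   = 0.0375 + 1.4222 + 1.5000 + 1.0667 + 1.7515 + 0.0242 + 0.0889 + 1.8561
Sum = 7.747

7.747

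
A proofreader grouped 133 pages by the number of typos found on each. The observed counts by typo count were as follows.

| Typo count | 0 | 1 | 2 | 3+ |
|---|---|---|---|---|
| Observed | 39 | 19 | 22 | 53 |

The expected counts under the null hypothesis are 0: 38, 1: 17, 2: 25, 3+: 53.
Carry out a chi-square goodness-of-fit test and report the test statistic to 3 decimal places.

cat         O        E   (O−E)²/E
0          39       38     0.0263
1          19       17     0.2353
2          22       25     0.3600
3+         53       53     0.0000
Sum = 0.622

0.622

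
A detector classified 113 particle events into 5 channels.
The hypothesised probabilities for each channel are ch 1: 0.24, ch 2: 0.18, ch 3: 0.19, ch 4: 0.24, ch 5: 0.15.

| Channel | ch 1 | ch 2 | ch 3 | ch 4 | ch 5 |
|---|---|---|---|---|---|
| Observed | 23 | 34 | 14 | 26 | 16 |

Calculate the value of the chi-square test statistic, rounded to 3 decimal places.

12.498

Expected counts E_i = n·p_i: 113×0.24 = 27.12, 113×0.18 = 20.34, 113×0.19 = 21.47, 113×0.24 = 27.12, 113×0.15 = 16.95.
ch 1: (23 − 27.12)²/27.12 = 16.9744/27.12 = 0.6259
ch 2: (34 − 20.34)²/20.34 = 186.5956/20.34 = 9.1738
ch 3: (14 − 21.47)²/21.47 = 55.8009/21.47 = 2.5990
ch 4: (26 − 27.12)²/27.12 = 1.2544/27.12 = 0.0463
ch 5: (16 − 16.95)²/16.95 = 0.9025/16.95 = 0.0532
Sum = 12.498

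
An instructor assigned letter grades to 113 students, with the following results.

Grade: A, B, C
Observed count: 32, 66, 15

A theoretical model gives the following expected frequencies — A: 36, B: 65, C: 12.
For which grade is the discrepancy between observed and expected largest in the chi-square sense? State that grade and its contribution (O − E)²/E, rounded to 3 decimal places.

C, 0.750

cat         O        E   (O−E)²/E
A          32       36     0.4444
B          66       65     0.0154
C          15       12     0.7500
The largest term is for C: 0.750.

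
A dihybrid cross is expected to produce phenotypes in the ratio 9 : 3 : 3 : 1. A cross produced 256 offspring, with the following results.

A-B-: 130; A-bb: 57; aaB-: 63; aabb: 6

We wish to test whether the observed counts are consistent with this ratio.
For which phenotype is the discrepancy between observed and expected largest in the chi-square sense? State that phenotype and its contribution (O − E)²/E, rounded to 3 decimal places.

Ratio total = 16. Expected counts: 256×9/16 = 144, 256×3/16 = 48, 256×3/16 = 48, 256×1/16 = 16.
cat         O        E   (O−E)²/E
A-B-      130      144     1.3611
A-bb       57       48     1.6875
aaB-       63       48     4.6875
aabb        6       16     6.2500
The largest term is for aabb: 6.250.

aabb, 6.250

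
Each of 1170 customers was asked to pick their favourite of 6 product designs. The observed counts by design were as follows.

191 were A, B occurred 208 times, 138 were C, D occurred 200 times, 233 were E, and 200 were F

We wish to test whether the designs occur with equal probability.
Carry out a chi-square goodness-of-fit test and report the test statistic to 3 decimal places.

25.272

Expected count for each of the 6 categories: 1170/6 = 195.
cat         O        E   (O−E)²/E
A         191      195     0.0821
B         208      195     0.8667
C         138      195    16.6615
D         200      195     0.1282
E         233      195     7.4051
F         200      195     0.1282
Sum = 25.272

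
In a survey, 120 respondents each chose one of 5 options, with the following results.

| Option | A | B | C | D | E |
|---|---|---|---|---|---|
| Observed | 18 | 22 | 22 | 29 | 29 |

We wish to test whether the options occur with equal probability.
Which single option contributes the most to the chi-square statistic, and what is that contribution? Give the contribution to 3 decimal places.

A, 1.500

Expected count for each of the 5 categories: 120/5 = 24.
χ² = (18−24)²/24 + (22−24)²/24 + (22−24)²/24 + (29−24)²/24 + (29−24)²/24
   = 1.5000 + 0.1667 + 0.1667 + 1.0417 + 1.0417
The largest term is for A: 1.500.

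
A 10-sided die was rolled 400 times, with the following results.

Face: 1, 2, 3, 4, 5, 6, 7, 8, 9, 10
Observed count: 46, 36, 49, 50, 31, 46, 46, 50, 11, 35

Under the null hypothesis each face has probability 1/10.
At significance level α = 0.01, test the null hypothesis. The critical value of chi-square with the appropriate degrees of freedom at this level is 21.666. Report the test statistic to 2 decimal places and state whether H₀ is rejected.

33.80; reject

Under H₀ each category has probability 1/10, so each expected count is 400/10 = 40.
1: (46 − 40)²/40 = 36/40 = 0.900
2: (36 − 40)²/40 = 16/40 = 0.400
3: (49 − 40)²/40 = 81/40 = 2.025
4: (50 − 40)²/40 = 100/40 = 2.500
5: (31 − 40)²/40 = 81/40 = 2.025
6: (46 − 40)²/40 = 36/40 = 0.900
7: (46 − 40)²/40 = 36/40 = 0.900
8: (50 − 40)²/40 = 100/40 = 2.500
9: (11 − 40)²/40 = 841/40 = 21.025
10: (35 − 40)²/40 = 25/40 = 0.625
Sum = 33.80
df = 9. Since 33.80 > 21.666, we reject H₀.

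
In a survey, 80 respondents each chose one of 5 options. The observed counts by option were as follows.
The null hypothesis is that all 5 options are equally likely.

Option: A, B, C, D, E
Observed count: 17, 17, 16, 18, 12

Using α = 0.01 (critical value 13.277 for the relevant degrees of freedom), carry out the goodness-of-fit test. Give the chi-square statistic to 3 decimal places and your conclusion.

Expected count for each of the 5 categories: 80/5 = 16.
χ² = (17−16)²/16 + (17−16)²/16 + (16−16)²/16 + (18−16)²/16 + (12−16)²/16
   = 0.0625 + 0.0625 + 0.0000 + 0.2500 + 1.0000
Sum = 1.375
df = 4. Since 1.375 < 13.277, we do not reject H₀.

1.375; do not reject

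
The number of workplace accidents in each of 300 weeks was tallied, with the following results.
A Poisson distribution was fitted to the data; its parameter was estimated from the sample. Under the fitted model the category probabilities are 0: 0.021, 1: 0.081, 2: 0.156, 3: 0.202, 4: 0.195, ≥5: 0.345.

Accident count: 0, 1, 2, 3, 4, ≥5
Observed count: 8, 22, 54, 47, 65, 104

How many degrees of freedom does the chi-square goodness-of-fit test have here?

4

There are k = 6 categories and 1 parameter estimated from the data, so df = 6 − 1 − 1 = 4.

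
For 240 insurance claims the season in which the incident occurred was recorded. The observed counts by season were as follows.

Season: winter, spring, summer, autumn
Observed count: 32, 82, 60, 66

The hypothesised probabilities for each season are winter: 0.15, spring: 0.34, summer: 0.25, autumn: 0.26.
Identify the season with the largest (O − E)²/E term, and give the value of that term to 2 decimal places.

Expected counts E_i = n·p_i: 240×0.15 = 36, 240×0.34 = 81.6, 240×0.25 = 60, 240×0.26 = 62.4.
χ² = (32−36)²/36 + (82−81.6)²/81.6 + (60−60)²/60 + (66−62.4)²/62.4
   = 0.444 + 0.002 + 0.000 + 0.208
The largest term is for winter: 0.44.

winter, 0.44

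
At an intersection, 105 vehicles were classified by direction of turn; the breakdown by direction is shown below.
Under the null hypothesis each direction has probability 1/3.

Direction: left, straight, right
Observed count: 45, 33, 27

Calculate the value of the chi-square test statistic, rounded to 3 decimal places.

Expected count for each of the 3 categories: 105/3 = 35.
cat           O        E   (O−E)²/E
left         45       35     2.8571
straight     33       35     0.1143
right        27       35     1.8286
Sum = 4.800

4.800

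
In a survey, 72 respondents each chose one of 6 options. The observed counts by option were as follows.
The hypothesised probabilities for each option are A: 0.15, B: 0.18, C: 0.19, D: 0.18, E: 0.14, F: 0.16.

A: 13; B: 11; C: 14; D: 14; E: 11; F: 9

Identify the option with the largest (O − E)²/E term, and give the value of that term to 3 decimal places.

F, 0.551

Expected counts E_i = n·p_i: 72×0.15 = 10.8, 72×0.18 = 12.96, 72×0.19 = 13.68, 72×0.18 = 12.96, 72×0.14 = 10.08, 72×0.16 = 11.52.
A: (13 − 10.8)²/10.8 = 4.84/10.8 = 0.4481
B: (11 − 12.96)²/12.96 = 3.8416/12.96 = 0.2964
C: (14 − 13.68)²/13.68 = 0.1024/13.68 = 0.0075
D: (14 − 12.96)²/12.96 = 1.0816/12.96 = 0.0835
E: (11 − 10.08)²/10.08 = 0.8464/10.08 = 0.0840
F: (9 − 11.52)²/11.52 = 6.3504/11.52 = 0.5513
The largest term is for F: 0.551.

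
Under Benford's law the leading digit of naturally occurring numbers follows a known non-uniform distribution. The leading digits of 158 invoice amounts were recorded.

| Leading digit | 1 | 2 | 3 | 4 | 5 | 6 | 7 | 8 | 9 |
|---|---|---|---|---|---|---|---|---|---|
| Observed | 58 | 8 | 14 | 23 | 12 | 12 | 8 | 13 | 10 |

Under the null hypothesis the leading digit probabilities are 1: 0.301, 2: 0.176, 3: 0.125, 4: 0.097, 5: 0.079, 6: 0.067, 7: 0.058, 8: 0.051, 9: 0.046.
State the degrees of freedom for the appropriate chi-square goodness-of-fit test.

There are k = 9 categories and no parameters were estimated from the data, so df = 9 − 1 = 8.

8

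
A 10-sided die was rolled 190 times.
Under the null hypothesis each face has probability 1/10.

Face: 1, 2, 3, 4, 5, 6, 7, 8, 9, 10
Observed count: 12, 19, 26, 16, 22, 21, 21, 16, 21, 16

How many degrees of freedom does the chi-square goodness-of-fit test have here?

9

There are k = 10 categories and no parameters were estimated from the data, so df = 10 − 1 = 9.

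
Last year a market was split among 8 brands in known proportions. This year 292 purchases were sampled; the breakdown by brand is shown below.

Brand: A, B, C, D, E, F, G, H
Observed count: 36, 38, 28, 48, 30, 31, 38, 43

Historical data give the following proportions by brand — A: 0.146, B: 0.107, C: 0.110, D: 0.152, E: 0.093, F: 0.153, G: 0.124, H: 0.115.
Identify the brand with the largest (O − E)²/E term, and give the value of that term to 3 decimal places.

F, 4.186

Expected counts E_i = n·p_i: 292×0.146 = 42.632, 292×0.107 = 31.244, 292×0.110 = 32.12, 292×0.152 = 44.384, 292×0.093 = 27.156, 292×0.153 = 44.676, 292×0.124 = 36.208, 292×0.115 = 33.58.
cat         O        E   (O−E)²/E
A          36   42.632     1.0317
B          38   31.244     1.4609
C          28    32.12     0.5285
D          48   44.384     0.2946
E          30   27.156     0.2978
F          31   44.676     4.1864
G          38   36.208     0.0887
H          43    33.58     2.6425
The largest term is for F: 4.186.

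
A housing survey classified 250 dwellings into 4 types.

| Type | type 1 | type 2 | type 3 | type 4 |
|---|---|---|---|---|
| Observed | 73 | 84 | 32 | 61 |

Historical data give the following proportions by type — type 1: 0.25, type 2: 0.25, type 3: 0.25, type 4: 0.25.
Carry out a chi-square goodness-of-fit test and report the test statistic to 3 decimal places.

24.080

Expected counts E_i = n·p_i: 250×0.25 = 62.5, 250×0.25 = 62.5, 250×0.25 = 62.5, 250×0.25 = 62.5.
χ² = (73−62.5)²/62.5 + (84−62.5)²/62.5 + (32−62.5)²/62.5 + (61−62.5)²/62.5
   = 1.7640 + 7.3960 + 14.8840 + 0.0360
Sum = 24.080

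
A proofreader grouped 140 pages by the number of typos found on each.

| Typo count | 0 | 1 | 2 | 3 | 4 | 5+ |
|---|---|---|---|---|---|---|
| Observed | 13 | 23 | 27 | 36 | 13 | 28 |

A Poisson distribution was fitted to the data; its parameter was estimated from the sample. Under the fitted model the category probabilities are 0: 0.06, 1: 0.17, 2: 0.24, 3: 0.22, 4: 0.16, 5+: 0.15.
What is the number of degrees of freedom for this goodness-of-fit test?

4

There are k = 6 categories and 1 parameter estimated from the data, so df = 6 − 1 − 1 = 4.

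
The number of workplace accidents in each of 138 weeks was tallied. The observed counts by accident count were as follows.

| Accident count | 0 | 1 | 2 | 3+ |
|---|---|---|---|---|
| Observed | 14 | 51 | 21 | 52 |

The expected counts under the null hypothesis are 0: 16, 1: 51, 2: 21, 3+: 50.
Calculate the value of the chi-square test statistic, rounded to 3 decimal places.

0.330

χ² = (14−16)²/16 + (51−51)²/51 + (21−21)²/21 + (52−50)²/50
   = 0.2500 + 0.0000 + 0.0000 + 0.0800
Sum = 0.330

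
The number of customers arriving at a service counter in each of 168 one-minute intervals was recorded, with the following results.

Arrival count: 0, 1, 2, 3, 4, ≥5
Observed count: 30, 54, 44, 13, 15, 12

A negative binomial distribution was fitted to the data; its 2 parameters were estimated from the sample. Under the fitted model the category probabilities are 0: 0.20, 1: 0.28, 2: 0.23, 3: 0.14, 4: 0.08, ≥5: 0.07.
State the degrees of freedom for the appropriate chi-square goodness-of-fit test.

There are k = 6 categories and 2 parameters estimated from the data, so df = 6 − 1 − 2 = 3.

3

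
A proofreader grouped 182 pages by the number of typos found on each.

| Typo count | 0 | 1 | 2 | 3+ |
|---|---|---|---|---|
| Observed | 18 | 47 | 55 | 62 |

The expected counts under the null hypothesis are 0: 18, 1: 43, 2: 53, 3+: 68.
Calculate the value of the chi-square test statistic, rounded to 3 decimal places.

0.977

χ² = (18−18)²/18 + (47−43)²/43 + (55−53)²/53 + (62−68)²/68
   = 0.0000 + 0.3721 + 0.0755 + 0.5294
Sum = 0.977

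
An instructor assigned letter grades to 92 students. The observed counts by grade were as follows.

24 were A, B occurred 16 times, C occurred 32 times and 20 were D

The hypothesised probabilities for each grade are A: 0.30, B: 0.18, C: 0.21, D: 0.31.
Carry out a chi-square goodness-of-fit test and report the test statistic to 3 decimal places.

Expected counts E_i = n·p_i: 92×0.30 = 27.6, 92×0.18 = 16.56, 92×0.21 = 19.32, 92×0.31 = 28.52.
A: (24 − 27.6)²/27.6 = 12.96/27.6 = 0.4696
B: (16 − 16.56)²/16.56 = 0.3136/16.56 = 0.0189
C: (32 − 19.32)²/19.32 = 160.7824/19.32 = 8.3221
D: (20 − 28.52)²/28.52 = 72.5904/28.52 = 2.5452
Sum = 11.356

11.356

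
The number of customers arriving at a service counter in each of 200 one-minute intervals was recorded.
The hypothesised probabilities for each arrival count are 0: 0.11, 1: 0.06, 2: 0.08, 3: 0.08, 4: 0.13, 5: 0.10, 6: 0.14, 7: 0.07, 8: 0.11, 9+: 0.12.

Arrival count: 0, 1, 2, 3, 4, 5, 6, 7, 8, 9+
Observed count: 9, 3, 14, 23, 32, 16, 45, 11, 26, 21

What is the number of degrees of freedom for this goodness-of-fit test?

9

There are k = 10 categories and no parameters were estimated from the data, so df = 10 − 1 = 9.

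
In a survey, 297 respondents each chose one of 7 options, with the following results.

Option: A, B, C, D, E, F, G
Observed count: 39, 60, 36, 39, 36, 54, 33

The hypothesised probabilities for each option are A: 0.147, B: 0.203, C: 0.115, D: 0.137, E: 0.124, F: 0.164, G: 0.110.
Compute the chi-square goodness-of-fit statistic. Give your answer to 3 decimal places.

1.265

Expected counts E_i = n·p_i: 297×0.147 = 43.659, 297×0.203 = 60.291, 297×0.115 = 34.155, 297×0.137 = 40.689, 297×0.124 = 36.828, 297×0.164 = 48.708, 297×0.110 = 32.67.
χ² = (39−43.659)²/43.659 + (60−60.291)²/60.291 + (36−34.155)²/34.155 + (39−40.689)²/40.689 + (36−36.828)²/36.828 + (54−48.708)²/48.708 + (33−32.67)²/32.67
   = 0.4972 + 0.0014 + 0.0997 + 0.0701 + 0.0186 + 0.5750 + 0.0033
Sum = 1.265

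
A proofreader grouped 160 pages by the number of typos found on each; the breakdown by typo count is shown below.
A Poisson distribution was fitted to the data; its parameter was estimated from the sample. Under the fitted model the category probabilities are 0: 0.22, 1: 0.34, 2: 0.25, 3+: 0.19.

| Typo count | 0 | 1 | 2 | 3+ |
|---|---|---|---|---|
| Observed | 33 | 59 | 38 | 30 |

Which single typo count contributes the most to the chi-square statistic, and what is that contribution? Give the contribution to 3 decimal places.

Expected counts E_i = n·p_i: 160×0.22 = 35.2, 160×0.34 = 54.4, 160×0.25 = 40, 160×0.19 = 30.4.
χ² = (33−35.2)²/35.2 + (59−54.4)²/54.4 + (38−40)²/40 + (30−30.4)²/30.4
   = 0.1375 + 0.3890 + 0.1000 + 0.0053
The largest term is for 1: 0.389.

1, 0.389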